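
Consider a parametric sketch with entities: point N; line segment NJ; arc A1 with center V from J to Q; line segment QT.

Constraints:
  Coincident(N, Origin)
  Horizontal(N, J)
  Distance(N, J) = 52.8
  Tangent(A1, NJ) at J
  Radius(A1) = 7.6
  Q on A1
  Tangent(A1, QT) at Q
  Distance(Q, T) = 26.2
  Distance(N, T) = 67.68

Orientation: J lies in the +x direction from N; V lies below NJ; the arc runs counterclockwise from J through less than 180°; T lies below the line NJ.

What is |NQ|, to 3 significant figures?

47.4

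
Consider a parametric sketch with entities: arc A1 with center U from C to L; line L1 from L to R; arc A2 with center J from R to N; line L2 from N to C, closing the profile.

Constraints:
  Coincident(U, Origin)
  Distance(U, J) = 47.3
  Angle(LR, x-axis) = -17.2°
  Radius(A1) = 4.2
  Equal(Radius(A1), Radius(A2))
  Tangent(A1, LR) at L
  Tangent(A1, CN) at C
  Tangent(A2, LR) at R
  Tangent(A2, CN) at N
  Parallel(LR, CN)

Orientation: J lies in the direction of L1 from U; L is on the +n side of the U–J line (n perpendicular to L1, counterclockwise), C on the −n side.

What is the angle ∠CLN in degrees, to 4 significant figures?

79.93°

Tangency of A1 to both parallel lines with radius 4.2 puts L and C at U ± 4.2·n: L = (1.242, 4.012), C = (-1.242, -4.012). Equal radii place R and N the same way about J: R = J + 4.2·n = (46.43, -9.975), N = J − 4.2·n = (43.94, -18.00). Then cos ∠CLN = LC·LN / (|LC||LN|), giving 79.93°.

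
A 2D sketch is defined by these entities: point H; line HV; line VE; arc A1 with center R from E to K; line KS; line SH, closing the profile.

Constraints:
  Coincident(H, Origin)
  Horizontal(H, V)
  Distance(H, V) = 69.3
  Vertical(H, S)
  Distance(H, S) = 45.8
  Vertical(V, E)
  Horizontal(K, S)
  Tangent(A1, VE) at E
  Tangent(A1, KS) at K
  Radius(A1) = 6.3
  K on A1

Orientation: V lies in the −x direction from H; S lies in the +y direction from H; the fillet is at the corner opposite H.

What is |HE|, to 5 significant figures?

79.767

H is at the origin; H and V share the same y with |HV| = 69.3 and V on the −x side, so V = (-69.300, 0.0000). H and S share the same x with |HS| = 45.8 and S on the +y side, so S = (0.0000, 45.800). The virtual corner opposite H is at (-69.300, 45.800). The tangent condition forces RE to be normal to VE and the tangent condition forces RK to be normal to KS, with radius 6.3, so the center R sits 6.3 in from both sides at R = (-63.000, 39.500). That places the tangent points at E = (-69.300, 39.500) on VE and K = (-63.000, 45.800) on KS. Then |HE| = |E − H| = 79.767.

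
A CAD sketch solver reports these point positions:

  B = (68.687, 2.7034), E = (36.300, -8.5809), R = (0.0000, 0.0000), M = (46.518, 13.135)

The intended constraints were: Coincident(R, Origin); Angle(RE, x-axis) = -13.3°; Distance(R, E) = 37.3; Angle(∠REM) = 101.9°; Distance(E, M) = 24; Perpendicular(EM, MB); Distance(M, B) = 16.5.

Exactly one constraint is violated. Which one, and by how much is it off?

Distance(M, B) = 16.5 — off by 8.00.

R = (0.00, 0.00) ✓; RE at -13.30° ✓; |RE| = 37.30 ✓; ∠REM = 101.9° ✓; |EM| = 24.00 ✓; ∠(EM, MB) = 90.00° ✓; |MB| = 24.50 ✗.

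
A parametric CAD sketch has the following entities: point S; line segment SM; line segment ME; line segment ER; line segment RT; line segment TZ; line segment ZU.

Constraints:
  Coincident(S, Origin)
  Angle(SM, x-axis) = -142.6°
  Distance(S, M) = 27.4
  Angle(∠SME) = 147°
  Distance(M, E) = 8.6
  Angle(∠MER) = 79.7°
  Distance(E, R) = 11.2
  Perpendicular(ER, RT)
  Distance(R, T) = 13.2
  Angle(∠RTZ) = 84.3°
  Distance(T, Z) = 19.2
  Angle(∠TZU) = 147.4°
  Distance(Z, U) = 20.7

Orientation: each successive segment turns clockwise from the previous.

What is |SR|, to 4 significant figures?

29.83

∠SME = 147.0° gives ME at -175.6° from the x-axis; with |ME| = 8.6, E = (-30.34, -17.30). ∠MER = 79.7° gives ER at 84.10° from the x-axis; with |ER| = 11.2, R = (-29.19, -6.161). Then |SR| = |R − S| = 29.83.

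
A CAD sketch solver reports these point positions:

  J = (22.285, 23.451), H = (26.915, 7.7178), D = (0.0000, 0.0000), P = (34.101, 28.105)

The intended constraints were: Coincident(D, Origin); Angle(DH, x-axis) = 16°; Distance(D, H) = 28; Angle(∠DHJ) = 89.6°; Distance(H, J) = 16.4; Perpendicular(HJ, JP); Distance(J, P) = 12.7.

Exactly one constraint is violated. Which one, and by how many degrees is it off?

Perpendicular(HJ, JP) — off by 5.10°.

D = (0.00, 0.00) ✓; DH at 16.00° ✓; |DH| = 28.00 ✓; ∠DHJ = 89.60° ✓; |HJ| = 16.40 ✓; ∠(HJ, JP) = 84.90° ✗; |JP| = 12.70 ✓.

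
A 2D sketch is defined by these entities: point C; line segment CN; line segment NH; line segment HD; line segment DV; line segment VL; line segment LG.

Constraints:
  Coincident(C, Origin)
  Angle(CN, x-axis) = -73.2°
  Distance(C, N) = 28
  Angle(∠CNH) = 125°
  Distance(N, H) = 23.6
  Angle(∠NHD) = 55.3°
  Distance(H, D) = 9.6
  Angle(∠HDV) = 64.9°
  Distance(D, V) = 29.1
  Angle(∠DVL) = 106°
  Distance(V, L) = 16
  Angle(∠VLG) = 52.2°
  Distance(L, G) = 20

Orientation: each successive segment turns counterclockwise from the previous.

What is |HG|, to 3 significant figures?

10.9

C is at the origin; CN runs at -73.2° with length 28.0, so N = (8.09, -26.8). ∠CNH = 125.0° gives NH at -18.2° from the x-axis; with |NH| = 23.6, H = (30.5, -34.2). ∠NHD = 55.3° gives HD at 106° from the x-axis; with |HD| = 9.6, D = (27.8, -25.0). ∠HDV = 64.9° gives DV at -138° from the x-axis; with |DV| = 29.1, V = (6.02, -44.3). ∠DVL = 106.0° gives VL at -64.4° from the x-axis; with |VL| = 16.0, L = (12.9, -58.7). ∠VLG = 52.2° gives LG at 63.4° from the x-axis; with |LG| = 20.0, G = (21.9, -40.8). Then |HG| = |G − H| = 10.9.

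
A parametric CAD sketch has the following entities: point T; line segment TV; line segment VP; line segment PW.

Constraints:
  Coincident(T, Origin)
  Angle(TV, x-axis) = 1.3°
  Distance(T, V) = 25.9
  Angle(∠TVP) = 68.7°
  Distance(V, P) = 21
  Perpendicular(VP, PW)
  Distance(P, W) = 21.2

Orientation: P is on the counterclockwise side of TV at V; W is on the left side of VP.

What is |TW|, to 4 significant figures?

11.96

∠TVP = 68.7°, so VP runs at 1.3° + (180° − 68.7°) = 112.6° from the x-axis; with |VP| = 21.0, P = V + 21.0·(cos 112.6°, sin 112.6°) = (17.82, 19.98). VP ⟂ PW; with |PW| = 21.2 on the left of VP, W = P + 21.2·(-0.9232, -0.3843) = (-1.749, 11.83). Then |TW| = |W − T| = 11.96.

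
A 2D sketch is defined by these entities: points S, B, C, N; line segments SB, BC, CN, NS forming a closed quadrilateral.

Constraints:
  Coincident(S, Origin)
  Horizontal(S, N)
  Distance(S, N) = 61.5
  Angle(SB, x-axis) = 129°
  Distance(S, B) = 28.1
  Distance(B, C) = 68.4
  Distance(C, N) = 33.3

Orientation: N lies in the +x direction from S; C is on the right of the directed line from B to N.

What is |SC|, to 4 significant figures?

41.37

S is at the origin; SN is horizontal with |SN| = 61.5 and N in +x, so N = (61.5, 0). SB runs at 129.0° with |SB| = 28.1, so B = (-17.68, 21.84). C is determined by |BC| = 68.4 and |CN| = 33.3 together: it lies at the intersection of circle(B, 68.4) and circle(N, 33.3). With |BN| = 82.14, the foot of the radical line on BN is 62.80 from B and the perpendicular offset is √(68.4² − 62.80²) = 27.11. Taking the right-of-BN solution: C = (35.65, -20.99).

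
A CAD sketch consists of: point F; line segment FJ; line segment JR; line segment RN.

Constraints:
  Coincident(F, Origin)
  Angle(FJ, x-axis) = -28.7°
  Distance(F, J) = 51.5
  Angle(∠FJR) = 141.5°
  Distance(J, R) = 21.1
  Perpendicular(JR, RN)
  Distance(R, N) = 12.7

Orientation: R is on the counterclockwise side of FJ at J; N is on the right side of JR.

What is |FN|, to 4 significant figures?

75.99

F is at the origin; FJ runs at -28.7° with length 51.5, so J = 51.5·(cos -28.7°, sin -28.7°) = (45.17, -24.73). ∠FJR = 141.5°, so JR runs at -28.7° + (180° − 141.5°) = 9.800° from the x-axis; with |JR| = 21.1, R = J + 21.1·(cos 9.800°, sin 9.800°) = (65.97, -21.14). The perpendicularity gives RN at right angles to JR; with |RN| = 12.7 on the right of JR, N = R + 12.7·(0.1702, -0.9854) = (68.13, -33.65). Then |FN| = |N − F| = 75.99.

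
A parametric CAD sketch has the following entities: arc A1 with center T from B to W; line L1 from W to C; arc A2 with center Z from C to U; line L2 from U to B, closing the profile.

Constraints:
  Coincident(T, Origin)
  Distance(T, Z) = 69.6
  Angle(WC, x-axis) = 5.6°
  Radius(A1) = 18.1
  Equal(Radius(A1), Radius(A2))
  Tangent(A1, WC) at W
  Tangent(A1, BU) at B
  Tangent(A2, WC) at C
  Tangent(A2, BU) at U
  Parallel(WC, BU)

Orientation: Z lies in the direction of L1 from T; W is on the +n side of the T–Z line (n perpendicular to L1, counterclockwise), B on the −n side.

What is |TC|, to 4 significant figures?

71.92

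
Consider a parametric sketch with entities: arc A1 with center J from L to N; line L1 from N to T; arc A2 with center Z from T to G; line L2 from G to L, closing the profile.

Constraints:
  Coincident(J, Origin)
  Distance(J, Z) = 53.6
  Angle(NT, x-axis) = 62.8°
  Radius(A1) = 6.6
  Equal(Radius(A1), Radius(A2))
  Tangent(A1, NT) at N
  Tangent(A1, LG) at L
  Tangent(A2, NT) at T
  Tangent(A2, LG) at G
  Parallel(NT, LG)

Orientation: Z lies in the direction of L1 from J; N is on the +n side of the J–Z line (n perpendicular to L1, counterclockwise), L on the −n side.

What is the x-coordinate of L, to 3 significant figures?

5.87

The slot axis is L1's direction at 62.8°, so u = (cos 62.8°, sin 62.8°) = (0.457, 0.889) and n = (−sin 62.8°, cos 62.8°) = (-0.889, 0.457). J is at the origin and Z lies 53.6 along u from J, so Z = 53.6·u = (24.5, 47.7). Tangency of A1 to both parallel lines with radius 6.6 puts N and L at J ± 6.6·n: N = (-5.87, 3.02), L = (5.87, -3.02). So L.x = 5.87.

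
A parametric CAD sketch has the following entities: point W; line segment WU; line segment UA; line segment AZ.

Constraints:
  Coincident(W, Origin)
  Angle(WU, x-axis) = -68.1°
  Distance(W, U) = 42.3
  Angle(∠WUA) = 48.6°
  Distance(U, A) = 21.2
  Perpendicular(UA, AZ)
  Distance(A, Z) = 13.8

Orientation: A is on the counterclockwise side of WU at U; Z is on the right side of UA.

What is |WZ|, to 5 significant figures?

46.031

W is at the origin; WU runs at -68.1° with length 42.3, so U = 42.3·(cos -68.1°, sin -68.1°) = (15.777, -39.247). ∠WUA = 48.6°, so UA runs at -68.1° + (180° − 48.6°) = 63.300° from the x-axis; with |UA| = 21.2, A = U + 21.2·(cos 63.300°, sin 63.300°) = (25.303, -20.308). The perpendicularity gives AZ at right angles to UA; with |AZ| = 13.8 on the right of UA, Z = A + 13.8·(0.89337, -0.44932) = (37.631, -26.509). Then |WZ| = |Z − W| = 46.031.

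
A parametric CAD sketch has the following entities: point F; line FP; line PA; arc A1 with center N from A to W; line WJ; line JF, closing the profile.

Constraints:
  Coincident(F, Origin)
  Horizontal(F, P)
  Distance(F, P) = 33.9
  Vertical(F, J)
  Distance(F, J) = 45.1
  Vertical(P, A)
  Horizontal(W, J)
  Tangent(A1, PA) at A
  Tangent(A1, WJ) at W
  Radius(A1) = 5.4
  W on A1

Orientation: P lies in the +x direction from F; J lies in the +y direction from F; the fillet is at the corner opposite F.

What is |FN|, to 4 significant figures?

48.87

F is at the origin; F and P share the same y with |FP| = 33.9 and P on the +x side, so P = (33.90, 0.000). F and J share the same x with |FJ| = 45.1 and J on the +y side, so J = (0.000, 45.10). The virtual corner opposite F is at (33.90, 45.10). Since A1 is tangent to PA there, NA ⟂ PA and A1 meets WJ tangentially, so NW is at right angles to WJ, with radius 5.4, so the center N sits 5.4 in from both sides at N = (28.50, 39.70). Then |FN| = |N − F| = 48.87.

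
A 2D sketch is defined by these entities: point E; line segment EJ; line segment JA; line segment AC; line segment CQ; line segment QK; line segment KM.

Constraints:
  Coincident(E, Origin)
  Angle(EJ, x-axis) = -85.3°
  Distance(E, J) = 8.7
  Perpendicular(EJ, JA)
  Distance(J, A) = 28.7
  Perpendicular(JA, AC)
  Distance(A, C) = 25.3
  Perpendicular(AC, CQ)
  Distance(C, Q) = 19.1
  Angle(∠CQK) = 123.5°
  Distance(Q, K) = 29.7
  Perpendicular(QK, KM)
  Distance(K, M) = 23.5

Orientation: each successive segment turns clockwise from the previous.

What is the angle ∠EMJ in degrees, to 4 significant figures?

14.63°

E is at the origin; EJ runs at -85.3° with length 8.7, so J = (0.7129, -8.671). EJ is perpendicular to JA, so JA runs at -175.3°; with |JA| = 28.7, A = (-27.89, -11.02). JA ⟂ AC, so AC runs at 94.70°; with |AC| = 25.3, C = (-29.96, 14.19). AC ⟂ CQ, so CQ runs at 4.700°; with |CQ| = 19.1, Q = (-10.93, 15.76). ∠CQK = 123.5° gives QK at -51.80° from the x-axis; with |QK| = 29.7, K = (7.439, -7.582). QK is perpendicular to KM, so KM runs at -141.8°; with |KM| = 23.5, M = (-11.03, -22.11). Then cos ∠EMJ = ME·MJ / (|ME||MJ|), giving 14.63°.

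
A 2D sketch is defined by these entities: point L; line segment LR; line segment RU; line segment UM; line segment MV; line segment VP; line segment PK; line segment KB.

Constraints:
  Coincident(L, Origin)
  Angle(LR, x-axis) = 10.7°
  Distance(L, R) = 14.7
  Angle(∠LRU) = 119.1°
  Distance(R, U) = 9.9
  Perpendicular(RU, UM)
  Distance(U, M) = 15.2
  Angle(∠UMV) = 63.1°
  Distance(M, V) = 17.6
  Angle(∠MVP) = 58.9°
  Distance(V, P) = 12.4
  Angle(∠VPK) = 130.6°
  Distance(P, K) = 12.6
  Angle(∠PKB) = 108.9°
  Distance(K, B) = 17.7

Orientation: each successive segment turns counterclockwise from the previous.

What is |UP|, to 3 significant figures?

5.22

L is at the origin; LR runs at 10.7° with length 14.7, so R = (14.4, 2.73). ∠LRU = 119.1° gives RU at 71.6° from the x-axis; with |RU| = 9.9, U = (17.6, 12.1). RU ⟂ UM, so UM runs at 162°; with |UM| = 15.2, M = (3.15, 16.9). ∠UMV = 63.1° gives MV at -81.5° from the x-axis; with |MV| = 17.6, V = (5.75, -0.486). ∠MVP = 58.9° gives VP at 39.6° from the x-axis; with |VP| = 12.4, P = (15.3, 7.42). Then |UP| = |P − U| = 5.22.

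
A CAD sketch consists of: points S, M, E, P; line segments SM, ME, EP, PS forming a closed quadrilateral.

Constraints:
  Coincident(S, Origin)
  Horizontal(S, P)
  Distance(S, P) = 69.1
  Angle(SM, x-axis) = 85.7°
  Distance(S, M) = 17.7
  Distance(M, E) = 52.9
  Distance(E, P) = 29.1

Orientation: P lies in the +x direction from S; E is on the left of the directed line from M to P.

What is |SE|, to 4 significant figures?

59.17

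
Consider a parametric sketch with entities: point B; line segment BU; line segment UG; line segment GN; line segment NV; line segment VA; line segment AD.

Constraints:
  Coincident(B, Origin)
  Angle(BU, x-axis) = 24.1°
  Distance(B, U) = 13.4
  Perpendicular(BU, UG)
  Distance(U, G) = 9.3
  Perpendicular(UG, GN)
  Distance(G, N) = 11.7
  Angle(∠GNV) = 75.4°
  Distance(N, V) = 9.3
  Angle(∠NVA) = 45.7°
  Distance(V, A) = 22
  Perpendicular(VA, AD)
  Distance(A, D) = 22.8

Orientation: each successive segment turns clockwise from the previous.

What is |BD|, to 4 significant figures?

31.19

∠NVA = 45.7° gives VA at -34.80° from the x-axis; with |VA| = 22.0, A = (21.88, -11.18). VA is perpendicular to AD, so AD runs at -124.8°; with |AD| = 22.8, D = (8.867, -29.90). Then |BD| = |D − B| = 31.19.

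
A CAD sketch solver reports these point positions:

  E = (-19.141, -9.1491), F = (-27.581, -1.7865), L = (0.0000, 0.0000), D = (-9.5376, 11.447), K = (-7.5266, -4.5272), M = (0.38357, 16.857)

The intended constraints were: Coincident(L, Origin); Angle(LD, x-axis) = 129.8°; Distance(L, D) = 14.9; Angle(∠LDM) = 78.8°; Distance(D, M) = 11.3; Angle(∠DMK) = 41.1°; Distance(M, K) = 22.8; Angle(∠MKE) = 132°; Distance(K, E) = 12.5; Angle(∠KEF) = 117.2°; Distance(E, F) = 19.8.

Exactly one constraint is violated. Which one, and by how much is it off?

Distance(E, F) = 19.8 — off by 8.60.

L = (0.00, 0.00) ✓; LD at 129.8° ✓; |LD| = 14.90 ✓; ∠LDM = 78.80° ✓; |DM| = 11.30 ✓; ∠DMK = 41.10° ✓; |MK| = 22.80 ✓; ∠MKE = 132.0° ✓; |KE| = 12.50 ✓; ∠KEF = 117.2° ✓; |EF| = 11.20 ✗.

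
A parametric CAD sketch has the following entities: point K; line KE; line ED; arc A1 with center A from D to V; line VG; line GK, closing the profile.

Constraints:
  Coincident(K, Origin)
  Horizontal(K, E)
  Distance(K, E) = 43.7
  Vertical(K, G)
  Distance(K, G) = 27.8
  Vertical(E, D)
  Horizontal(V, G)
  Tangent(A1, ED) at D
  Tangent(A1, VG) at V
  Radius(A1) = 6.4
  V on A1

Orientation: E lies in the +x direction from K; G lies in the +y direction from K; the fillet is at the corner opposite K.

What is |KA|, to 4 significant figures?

43.00

K and G share the same x with |KG| = 27.8 and G on the +y side, so G = (0.000, 27.80). The virtual corner opposite K is at (43.70, 27.80). Tangency of A1 to ED means the radius AD is perpendicular to ED and tangency of A1 to VG means the radius AV is perpendicular to VG, with radius 6.4, so the center A sits 6.4 in from both sides at A = (37.30, 21.40). Then |KA| = |A − K| = 43.00.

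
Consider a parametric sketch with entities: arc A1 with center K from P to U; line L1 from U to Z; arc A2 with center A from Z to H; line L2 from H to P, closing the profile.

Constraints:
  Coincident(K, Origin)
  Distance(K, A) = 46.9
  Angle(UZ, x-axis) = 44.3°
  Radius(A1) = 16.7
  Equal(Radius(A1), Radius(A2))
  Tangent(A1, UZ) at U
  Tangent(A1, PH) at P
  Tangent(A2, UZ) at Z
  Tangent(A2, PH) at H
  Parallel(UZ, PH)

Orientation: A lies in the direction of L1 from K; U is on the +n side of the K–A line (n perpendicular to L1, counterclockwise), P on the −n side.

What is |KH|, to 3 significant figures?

49.8

The slot axis is L1's direction at 44.3°, so u = (cos 44.3°, sin 44.3°) = (0.716, 0.698) and n = (−sin 44.3°, cos 44.3°) = (-0.698, 0.716). K is at the origin and A lies 46.9 along u from K, so A = 46.9·u = (33.6, 32.8). Tangency of A1 to both parallel lines with radius 16.7 puts U and P at K ± 16.7·n: U = (-11.7, 12.0), P = (11.7, -12.0). Equal radii place Z and H the same way about A: Z = A + 16.7·n = (21.9, 44.7), H = A − 16.7·n = (45.2, 20.8). Then |KH| = |H − K| = 49.8.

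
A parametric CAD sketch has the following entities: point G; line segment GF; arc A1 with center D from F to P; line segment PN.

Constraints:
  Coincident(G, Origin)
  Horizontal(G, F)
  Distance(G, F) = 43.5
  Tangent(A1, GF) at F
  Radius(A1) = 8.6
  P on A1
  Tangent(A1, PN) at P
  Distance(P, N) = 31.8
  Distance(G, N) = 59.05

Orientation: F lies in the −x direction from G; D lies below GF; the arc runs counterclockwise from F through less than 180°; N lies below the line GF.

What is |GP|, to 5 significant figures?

52.895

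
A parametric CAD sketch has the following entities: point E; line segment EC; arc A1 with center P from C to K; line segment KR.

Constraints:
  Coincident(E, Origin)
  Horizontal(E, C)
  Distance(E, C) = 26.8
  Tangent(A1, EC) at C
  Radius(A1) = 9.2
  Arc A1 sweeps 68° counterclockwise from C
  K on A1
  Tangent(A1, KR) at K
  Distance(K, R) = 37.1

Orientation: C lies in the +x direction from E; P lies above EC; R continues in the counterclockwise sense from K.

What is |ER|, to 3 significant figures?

63.5

On A1, C sits at bearing -90° from P; a 68° counterclockwise sweep puts K at bearing -22°, so K = P + 9.2·(cos -22°, sin -22°) = (35.3, 5.75). A1 meets KR tangentially, so PK is at right angles to KR, so KR runs along (−sin -22°, cos -22°); with |KR| = 37.1, R = (49.2, 40.2). Then |ER| = |R − E| = 63.5.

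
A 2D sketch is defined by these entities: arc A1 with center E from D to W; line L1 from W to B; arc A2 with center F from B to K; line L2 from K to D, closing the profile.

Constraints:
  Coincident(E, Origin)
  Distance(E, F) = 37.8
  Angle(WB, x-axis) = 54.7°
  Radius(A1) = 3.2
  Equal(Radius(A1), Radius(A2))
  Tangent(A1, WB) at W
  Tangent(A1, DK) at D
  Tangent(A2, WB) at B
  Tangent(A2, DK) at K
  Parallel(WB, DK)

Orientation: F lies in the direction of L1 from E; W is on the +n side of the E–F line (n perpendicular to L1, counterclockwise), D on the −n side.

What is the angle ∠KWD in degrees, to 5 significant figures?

80.390°

The slot axis is L1's direction at 54.7°, so u = (cos 54.7°, sin 54.7°) = (0.57786, 0.81614) and n = (−sin 54.7°, cos 54.7°) = (-0.81614, 0.57786). E is at the origin and F lies 37.8 along u from E, so F = 37.8·u = (21.843, 30.850). Tangency of A1 to both parallel lines with radius 3.2 puts W and D at E ± 3.2·n: W = (-2.6116, 1.8491), D = (2.6116, -1.8491). Equal radii place B and K the same way about F: B = F + 3.2·n = (19.231, 32.699), K = F − 3.2·n = (24.455, 29.001). Then cos ∠KWD = WK·WD / (|WK||WD|), giving 80.390°.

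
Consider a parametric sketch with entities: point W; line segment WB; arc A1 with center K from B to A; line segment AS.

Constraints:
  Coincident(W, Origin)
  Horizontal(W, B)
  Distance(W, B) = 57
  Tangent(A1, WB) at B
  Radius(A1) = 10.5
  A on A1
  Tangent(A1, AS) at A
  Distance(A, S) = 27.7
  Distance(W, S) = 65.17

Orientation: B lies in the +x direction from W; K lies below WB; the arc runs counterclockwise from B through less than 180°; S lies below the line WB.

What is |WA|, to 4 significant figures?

48.30

Checks: ∠(KB, BW) = 90.00° ✓; |KB| = 10.50 ✓; |KA| = 10.50 ✓; ∠(KA, AS) = 90.00° ✓; |AS| = 27.70 ✓; |WS| = 65.17 ✓.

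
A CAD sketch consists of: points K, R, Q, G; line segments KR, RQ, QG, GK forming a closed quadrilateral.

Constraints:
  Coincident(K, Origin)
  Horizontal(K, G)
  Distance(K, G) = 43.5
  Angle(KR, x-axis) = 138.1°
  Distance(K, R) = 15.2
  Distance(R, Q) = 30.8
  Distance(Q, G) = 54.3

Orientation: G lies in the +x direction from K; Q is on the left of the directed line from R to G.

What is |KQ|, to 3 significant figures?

37.2

Checks: |RQ| = 30.80 ✓; |QG| = 54.30 ✓.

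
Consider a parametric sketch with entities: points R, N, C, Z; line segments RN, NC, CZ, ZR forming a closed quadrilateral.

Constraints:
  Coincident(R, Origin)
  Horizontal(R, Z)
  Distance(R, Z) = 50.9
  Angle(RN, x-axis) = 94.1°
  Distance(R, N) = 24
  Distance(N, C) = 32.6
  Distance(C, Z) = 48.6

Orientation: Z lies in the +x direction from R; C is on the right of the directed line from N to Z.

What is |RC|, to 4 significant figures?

8.846

R is at the origin; R and Z share the same y with |RZ| = 50.9 and Z in +x, so Z = (50.9, 0). RN runs at 94.1° with |RN| = 24.0, so N = (-1.716, 23.94). C is determined by |NC| = 32.6 and |CZ| = 48.6 together: it lies at the intersection of circle(N, 32.6) and circle(Z, 48.6). With |NZ| = 57.81, the foot of the radical line on NZ is 17.67 from N and the perpendicular offset is √(32.6² − 17.67²) = 27.40. Taking the right-of-NZ solution: C = (3.017, -8.316).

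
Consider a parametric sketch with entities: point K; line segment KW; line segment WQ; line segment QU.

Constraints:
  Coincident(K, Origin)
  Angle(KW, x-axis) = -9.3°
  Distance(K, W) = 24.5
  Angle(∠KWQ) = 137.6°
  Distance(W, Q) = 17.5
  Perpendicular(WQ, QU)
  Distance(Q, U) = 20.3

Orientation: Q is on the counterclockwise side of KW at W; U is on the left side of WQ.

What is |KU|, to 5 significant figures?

35.792

K is at the origin; KW runs at -9.3° with length 24.5, so W = 24.5·(cos -9.3°, sin -9.3°) = (24.178, -3.9593). ∠KWQ = 137.6°, so WQ runs at -9.3° + (180° − 137.6°) = 33.100° from the x-axis; with |WQ| = 17.5, Q = W + 17.5·(cos 33.100°, sin 33.100°) = (38.838, 5.5975). WQ ⟂ QU; with |QU| = 20.3 on the left of WQ, U = Q + 20.3·(-0.54610, 0.83772) = (27.752, 22.603). Then |KU| = |U − K| = 35.792.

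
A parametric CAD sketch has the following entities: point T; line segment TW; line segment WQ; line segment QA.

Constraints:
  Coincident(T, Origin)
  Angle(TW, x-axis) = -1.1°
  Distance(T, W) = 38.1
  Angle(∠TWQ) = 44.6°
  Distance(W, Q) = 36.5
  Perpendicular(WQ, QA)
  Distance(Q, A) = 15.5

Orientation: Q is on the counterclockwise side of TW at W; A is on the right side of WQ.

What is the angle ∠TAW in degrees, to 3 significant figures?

54.5°

T is at the origin; TW runs at -1.1° with length 38.1, so W = 38.1·(cos -1.1°, sin -1.1°) = (38.1, -0.731). ∠TWQ = 44.6°, so WQ runs at -1.1° + (180° − 44.6°) = 134° from the x-axis; with |WQ| = 36.5, Q = W + 36.5·(cos 134°, sin 134°) = (12.6, 25.4). WQ is perpendicular to QA; with |QA| = 15.5 on the right of WQ, A = Q + 15.5·(0.716, 0.698) = (23.7, 36.2). Then cos ∠TAW = AT·AW / (|AT||AW|), giving 54.5°.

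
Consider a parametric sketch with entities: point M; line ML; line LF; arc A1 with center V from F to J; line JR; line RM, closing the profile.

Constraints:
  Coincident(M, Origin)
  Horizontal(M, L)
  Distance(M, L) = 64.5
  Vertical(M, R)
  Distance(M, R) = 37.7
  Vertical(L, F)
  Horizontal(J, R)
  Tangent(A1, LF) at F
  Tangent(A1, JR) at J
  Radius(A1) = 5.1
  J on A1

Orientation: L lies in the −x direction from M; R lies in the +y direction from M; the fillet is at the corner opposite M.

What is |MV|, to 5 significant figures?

67.758

M is at the origin; M and L share the same y with |ML| = 64.5 and L on the −x side, so L = (-64.500, 0.0000). MR is vertical with |MR| = 37.7 and R on the +y side, so R = (0.0000, 37.700). The virtual corner opposite M is at (-64.500, 37.700). Since A1 is tangent to LF there, VF ⟂ LF and since A1 is tangent to JR there, VJ ⟂ JR, with radius 5.1, so the center V sits 5.1 in from both sides at V = (-59.400, 32.600). Then |MV| = |V − M| = 67.758.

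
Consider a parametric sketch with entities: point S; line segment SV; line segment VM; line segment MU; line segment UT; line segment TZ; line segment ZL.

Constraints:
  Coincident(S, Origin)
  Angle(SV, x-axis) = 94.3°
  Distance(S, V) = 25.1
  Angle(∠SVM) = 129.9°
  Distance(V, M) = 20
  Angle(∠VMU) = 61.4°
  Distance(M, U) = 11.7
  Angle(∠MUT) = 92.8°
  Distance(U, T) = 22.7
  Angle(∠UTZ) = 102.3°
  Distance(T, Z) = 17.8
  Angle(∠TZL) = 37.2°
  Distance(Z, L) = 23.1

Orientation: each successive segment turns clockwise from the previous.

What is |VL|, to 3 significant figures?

8.53

S is at the origin; SV runs at 94.3° with length 25.1, so V = (-1.88, 25.0). ∠SVM = 129.9° gives VM at 44.2° from the x-axis; with |VM| = 20.0, M = (12.5, 39.0). ∠VMU = 61.4° gives MU at -74.4° from the x-axis; with |MU| = 11.7, U = (15.6, 27.7). ∠MUT = 92.8° gives UT at -162° from the x-axis; with |UT| = 22.7, T = (-5.94, 20.5). ∠UTZ = 102.3° gives TZ at 121° from the x-axis; with |TZ| = 17.8, Z = (-15.0, 35.8). ∠TZL = 37.2° gives ZL at -22.1° from the x-axis; with |ZL| = 23.1, L = (6.38, 27.2). Then |VL| = |L − V| = 8.53.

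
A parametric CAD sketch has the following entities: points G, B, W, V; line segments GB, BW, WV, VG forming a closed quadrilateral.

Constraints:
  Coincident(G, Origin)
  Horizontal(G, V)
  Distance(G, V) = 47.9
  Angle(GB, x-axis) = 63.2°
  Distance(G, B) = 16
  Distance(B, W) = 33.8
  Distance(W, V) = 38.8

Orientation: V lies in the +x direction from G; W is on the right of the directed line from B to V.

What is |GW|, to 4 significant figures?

23.46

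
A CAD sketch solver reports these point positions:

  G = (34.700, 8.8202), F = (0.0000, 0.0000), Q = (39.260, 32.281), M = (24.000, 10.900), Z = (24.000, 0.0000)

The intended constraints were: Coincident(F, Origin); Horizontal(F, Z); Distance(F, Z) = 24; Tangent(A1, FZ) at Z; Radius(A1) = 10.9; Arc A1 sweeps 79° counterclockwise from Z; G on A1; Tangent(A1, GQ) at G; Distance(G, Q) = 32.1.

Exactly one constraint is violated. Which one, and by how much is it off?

Distance(G, Q) = 32.1 — off by 8.20.

F = (0.00, 0.00) ✓; F.y = 0.00, Z.y = 0.00 ✓; |FZ| = 24.00 ✓; ∠(MZ, ZF) = 90.00° ✓; |MZ| = 10.90 ✓; bearing(M→G) − bearing(M→Z) = 79.00° ✓; |MG| = 10.90 ✓; ∠(MG, GQ) = 90.00° ✓; |GQ| = 23.90 ✗.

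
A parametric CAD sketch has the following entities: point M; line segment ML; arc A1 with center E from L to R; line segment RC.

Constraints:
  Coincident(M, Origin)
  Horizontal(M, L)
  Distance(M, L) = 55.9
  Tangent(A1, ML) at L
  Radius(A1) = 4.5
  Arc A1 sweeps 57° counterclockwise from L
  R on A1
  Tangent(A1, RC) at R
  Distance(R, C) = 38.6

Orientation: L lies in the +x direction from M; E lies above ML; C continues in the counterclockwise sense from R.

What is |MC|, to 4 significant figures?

87.73

M is at the origin; ML is horizontal with |ML| = 55.9 and L on the +x side, so L = (55.90, 0.000). Since A1 is tangent to ML there, EL ⟂ ML, so E = L + (0, 4.5) = (55.90, 4.500). On A1, L sits at bearing -90° from E; a 57° counterclockwise sweep puts R at bearing -33°, so R = E + 4.5·(cos -33°, sin -33°) = (59.67, 2.049). A1 meets RC tangentially, so ER is at right angles to RC, so RC runs along (−sin -33°, cos -33°); with |RC| = 38.6, C = (80.70, 34.42). Then |MC| = |C − M| = 87.73.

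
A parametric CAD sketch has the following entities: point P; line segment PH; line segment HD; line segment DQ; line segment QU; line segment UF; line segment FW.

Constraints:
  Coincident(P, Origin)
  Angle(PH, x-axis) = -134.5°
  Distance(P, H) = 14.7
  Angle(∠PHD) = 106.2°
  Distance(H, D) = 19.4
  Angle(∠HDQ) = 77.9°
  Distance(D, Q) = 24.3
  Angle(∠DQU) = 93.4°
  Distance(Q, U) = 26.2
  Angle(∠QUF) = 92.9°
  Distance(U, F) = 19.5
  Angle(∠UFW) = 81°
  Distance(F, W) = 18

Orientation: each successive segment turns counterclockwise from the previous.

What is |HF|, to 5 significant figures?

9.6299

∠DQU = 93.4° gives QU at 128.00° from the x-axis; with |QU| = 26.2, U = (1.2880, 9.3128). ∠QUF = 92.9° gives UF at -144.90° from the x-axis; with |UF| = 19.5, F = (-14.666, -1.8998). Then |HF| = |F − H| = 9.6299.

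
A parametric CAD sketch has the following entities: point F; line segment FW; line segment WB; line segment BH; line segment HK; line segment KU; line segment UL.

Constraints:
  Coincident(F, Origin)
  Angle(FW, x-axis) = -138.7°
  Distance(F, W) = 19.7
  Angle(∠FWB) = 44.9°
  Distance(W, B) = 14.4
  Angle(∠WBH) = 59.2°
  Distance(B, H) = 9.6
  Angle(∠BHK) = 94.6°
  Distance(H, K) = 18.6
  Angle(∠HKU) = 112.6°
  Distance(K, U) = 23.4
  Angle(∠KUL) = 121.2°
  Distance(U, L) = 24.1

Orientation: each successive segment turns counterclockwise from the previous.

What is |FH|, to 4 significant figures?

7.212

F is at the origin; FW runs at -138.7° with length 19.7, so W = (-14.80, -13.00). ∠FWB = 44.9° gives WB at -3.600° from the x-axis; with |WB| = 14.4, B = (-0.4283, -13.91). ∠WBH = 59.2° gives BH at 117.2° from the x-axis; with |BH| = 9.6, H = (-4.816, -5.368). Then |FH| = |H − F| = 7.212.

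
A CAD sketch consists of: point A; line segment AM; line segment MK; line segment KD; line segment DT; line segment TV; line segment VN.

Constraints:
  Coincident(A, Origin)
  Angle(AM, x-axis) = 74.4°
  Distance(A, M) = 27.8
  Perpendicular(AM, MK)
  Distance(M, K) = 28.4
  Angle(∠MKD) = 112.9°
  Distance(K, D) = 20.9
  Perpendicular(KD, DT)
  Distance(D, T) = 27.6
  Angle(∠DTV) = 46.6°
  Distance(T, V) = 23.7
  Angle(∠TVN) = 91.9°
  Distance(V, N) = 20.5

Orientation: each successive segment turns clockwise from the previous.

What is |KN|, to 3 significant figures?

17.7

A is at the origin; AM runs at 74.4° with length 27.8, so M = (7.48, 26.8). AM is perpendicular to MK, so MK runs at -15.6°; with |MK| = 28.4, K = (34.8, 19.1). ∠MKD = 112.9° gives KD at -82.7° from the x-axis; with |KD| = 20.9, D = (37.5, -1.59). KD ⟂ DT, so DT runs at -173°; with |DT| = 27.6, T = (10.1, -5.10). ∠DTV = 46.6° gives TV at 53.9° from the x-axis; with |TV| = 23.7, V = (24.1, 14.1). ∠TVN = 91.9° gives VN at -34.2° from the x-axis; with |VN| = 20.5, N = (41.0, 2.53). Then |KN| = |N − K| = 17.7.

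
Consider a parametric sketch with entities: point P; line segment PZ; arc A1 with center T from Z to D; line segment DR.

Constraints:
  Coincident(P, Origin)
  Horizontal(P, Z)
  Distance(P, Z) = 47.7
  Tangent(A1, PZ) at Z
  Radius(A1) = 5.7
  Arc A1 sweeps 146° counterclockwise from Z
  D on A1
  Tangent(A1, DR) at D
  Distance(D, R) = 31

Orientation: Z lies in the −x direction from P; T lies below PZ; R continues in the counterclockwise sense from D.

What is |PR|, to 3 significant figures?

37.5

P is at the origin; PZ is horizontal with |PZ| = 47.7 and Z on the −x side, so Z = (-47.7, 0.00). A1 meets PZ tangentially, so TZ is at right angles to PZ, so T = Z + (0, -5.7) = (-47.7, -5.70). On A1, Z sits at bearing 90° from T; a 146° counterclockwise sweep puts D at bearing 236°, so D = T + 5.7·(cos 236°, sin 236°) = (-50.9, -10.4). The tangent condition forces TD to be normal to DR, so DR runs along (−sin 236°, cos 236°); with |DR| = 31.0, R = (-25.2, -27.8). Then |PR| = |R − P| = 37.5.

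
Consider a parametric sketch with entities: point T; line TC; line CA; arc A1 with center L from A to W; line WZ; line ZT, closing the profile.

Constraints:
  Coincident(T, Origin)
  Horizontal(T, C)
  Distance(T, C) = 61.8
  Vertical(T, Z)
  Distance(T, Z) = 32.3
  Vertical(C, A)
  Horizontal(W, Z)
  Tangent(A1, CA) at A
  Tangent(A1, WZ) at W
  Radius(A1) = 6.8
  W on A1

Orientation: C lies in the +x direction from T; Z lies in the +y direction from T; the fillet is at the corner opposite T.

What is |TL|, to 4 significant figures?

60.62

T is at the origin; TC is horizontal with |TC| = 61.8 and C on the +x side, so C = (61.80, 0.000). TZ is vertical with |TZ| = 32.3 and Z on the +y side, so Z = (0.000, 32.30). The virtual corner opposite T is at (61.80, 32.30). A1 meets CA tangentially, so LA is at right angles to CA and A1 meets WZ tangentially, so LW is at right angles to WZ, with radius 6.8, so the center L sits 6.8 in from both sides at L = (55.00, 25.50). Then |TL| = |L − T| = 60.62.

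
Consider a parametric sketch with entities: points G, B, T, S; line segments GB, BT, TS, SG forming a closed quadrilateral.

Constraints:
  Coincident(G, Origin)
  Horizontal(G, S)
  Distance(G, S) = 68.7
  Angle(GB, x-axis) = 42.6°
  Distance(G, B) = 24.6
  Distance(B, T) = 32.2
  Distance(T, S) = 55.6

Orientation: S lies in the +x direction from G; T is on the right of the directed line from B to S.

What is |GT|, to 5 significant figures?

21.713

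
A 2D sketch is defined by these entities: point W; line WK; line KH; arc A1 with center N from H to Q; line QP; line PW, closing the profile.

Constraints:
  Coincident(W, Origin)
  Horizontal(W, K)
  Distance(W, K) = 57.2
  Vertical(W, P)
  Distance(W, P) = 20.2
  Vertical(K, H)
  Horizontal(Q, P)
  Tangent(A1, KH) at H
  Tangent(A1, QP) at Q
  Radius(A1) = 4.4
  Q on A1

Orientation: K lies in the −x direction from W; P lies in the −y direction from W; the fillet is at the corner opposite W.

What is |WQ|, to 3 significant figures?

56.5

The virtual corner opposite W is at (-57.2, -20.2). Tangency of A1 to KH means the radius NH is perpendicular to KH and tangency of A1 to QP means the radius NQ is perpendicular to QP, with radius 4.4, so the center N sits 4.4 in from both sides at N = (-52.8, -15.8). That places the tangent points at H = (-57.2, -15.8) on KH and Q = (-52.8, -20.2) on QP. Then |WQ| = |Q − W| = 56.5.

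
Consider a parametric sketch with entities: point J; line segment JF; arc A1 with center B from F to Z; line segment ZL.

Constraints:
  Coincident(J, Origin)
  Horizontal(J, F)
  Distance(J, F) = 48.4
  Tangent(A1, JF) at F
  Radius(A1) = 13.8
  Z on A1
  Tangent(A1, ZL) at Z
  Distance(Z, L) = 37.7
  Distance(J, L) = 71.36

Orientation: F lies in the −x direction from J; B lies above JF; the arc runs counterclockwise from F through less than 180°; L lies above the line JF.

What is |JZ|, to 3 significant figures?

39.6

Checks: |BZ| = 13.80 ✓; ∠(BZ, ZL) = 90.00° ✓; |ZL| = 37.70 ✓; |JL| = 71.36 ✓.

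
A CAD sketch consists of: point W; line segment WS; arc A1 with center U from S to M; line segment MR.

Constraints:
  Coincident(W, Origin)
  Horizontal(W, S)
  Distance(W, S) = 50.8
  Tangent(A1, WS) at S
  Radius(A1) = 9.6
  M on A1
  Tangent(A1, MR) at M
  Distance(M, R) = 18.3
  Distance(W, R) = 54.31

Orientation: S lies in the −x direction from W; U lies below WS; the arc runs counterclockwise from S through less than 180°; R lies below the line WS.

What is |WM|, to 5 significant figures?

60.078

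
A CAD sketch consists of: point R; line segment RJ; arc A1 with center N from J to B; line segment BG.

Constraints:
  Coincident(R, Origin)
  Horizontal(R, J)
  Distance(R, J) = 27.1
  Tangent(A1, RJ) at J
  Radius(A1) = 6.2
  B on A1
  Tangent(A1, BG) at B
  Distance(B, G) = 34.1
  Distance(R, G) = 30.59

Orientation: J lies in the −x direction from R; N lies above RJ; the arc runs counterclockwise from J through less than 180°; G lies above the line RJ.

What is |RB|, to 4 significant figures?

22.19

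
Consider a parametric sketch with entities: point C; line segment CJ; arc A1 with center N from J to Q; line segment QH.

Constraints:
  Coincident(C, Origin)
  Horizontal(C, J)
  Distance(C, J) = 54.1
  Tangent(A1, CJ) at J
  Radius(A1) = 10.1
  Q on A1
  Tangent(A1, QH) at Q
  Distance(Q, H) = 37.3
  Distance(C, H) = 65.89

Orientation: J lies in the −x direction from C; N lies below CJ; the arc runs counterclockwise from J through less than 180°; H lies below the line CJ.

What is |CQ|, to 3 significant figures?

64.7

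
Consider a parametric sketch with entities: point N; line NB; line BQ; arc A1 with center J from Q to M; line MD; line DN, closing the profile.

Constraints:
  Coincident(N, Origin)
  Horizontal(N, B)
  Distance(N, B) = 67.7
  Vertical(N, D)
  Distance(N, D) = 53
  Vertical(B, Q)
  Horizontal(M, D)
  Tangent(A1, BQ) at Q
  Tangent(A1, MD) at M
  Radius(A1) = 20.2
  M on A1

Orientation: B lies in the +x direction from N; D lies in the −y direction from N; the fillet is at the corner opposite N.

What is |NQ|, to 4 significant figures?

75.23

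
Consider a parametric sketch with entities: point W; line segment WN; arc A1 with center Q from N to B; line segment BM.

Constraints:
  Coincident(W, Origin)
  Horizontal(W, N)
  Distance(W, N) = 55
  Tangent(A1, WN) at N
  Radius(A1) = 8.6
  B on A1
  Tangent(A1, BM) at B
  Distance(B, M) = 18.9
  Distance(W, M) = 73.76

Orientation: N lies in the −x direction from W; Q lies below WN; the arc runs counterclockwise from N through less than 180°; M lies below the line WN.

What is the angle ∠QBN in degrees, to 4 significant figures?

56.19°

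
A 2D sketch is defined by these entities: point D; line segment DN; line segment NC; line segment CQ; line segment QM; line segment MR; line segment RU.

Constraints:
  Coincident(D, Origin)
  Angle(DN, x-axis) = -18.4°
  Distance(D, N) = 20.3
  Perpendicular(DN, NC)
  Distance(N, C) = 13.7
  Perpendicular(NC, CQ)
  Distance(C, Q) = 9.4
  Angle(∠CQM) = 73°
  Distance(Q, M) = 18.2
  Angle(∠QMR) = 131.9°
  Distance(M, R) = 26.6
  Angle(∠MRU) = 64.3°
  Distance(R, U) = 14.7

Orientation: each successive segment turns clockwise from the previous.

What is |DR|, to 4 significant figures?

43.01

D is at the origin; DN runs at -18.4° with length 20.3, so N = (19.26, -6.408). DN ⟂ NC, so NC runs at -108.4°; with |NC| = 13.7, C = (14.94, -19.41). The perpendicularity gives CQ at right angles to NC, so CQ runs at 161.6°; with |CQ| = 9.4, Q = (6.018, -16.44). ∠CQM = 73.0° gives QM at 54.60° from the x-axis; with |QM| = 18.2, M = (16.56, -1.605). ∠QMR = 131.9° gives MR at 6.500° from the x-axis; with |MR| = 26.6, R = (42.99, 1.406). Then |DR| = |R − D| = 43.01.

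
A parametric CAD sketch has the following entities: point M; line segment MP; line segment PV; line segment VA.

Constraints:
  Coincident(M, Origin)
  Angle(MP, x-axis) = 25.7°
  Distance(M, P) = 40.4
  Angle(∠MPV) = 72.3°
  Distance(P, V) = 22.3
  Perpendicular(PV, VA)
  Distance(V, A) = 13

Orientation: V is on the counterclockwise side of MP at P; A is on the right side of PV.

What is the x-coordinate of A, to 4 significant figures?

30.53

M is at the origin; MP runs at 25.7° with length 40.4, so P = 40.4·(cos 25.7°, sin 25.7°) = (36.40, 17.52). ∠MPV = 72.3°, so PV runs at 25.7° + (180° − 72.3°) = 133.4° from the x-axis; with |PV| = 22.3, V = P + 22.3·(cos 133.4°, sin 133.4°) = (21.08, 33.72). The perpendicularity gives VA at right angles to PV; with |VA| = 13.0 on the right of PV, A = V + 13.0·(0.7266, 0.6871) = (30.53, 42.65). So A.x = 30.53.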